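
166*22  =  3652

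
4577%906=47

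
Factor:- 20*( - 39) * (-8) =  - 2^5*3^1*5^1 * 13^1 =- 6240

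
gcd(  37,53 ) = 1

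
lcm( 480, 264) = 5280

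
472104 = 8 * 59013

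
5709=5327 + 382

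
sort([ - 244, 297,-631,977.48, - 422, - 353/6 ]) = [ - 631,-422, - 244,-353/6,  297,977.48]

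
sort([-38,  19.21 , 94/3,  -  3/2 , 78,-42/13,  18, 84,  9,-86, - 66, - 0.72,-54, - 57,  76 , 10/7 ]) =[ - 86, - 66, - 57 ,  -  54, - 38, - 42/13, - 3/2, - 0.72,10/7,9,18, 19.21, 94/3,76, 78,84 ]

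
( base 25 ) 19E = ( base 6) 4000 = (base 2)1101100000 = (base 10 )864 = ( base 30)so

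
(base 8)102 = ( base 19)39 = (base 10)66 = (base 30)26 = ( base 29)28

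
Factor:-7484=-2^2*1871^1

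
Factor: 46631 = 13^1 * 17^1 * 211^1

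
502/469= 1 + 33/469 =1.07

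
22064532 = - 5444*( - 4053 )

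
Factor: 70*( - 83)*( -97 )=2^1*5^1*7^1*83^1*97^1 = 563570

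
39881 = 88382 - 48501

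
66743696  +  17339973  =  84083669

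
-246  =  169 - 415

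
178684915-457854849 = -279169934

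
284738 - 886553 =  - 601815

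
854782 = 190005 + 664777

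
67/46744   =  67/46744 = 0.00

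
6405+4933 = 11338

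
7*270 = 1890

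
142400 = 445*320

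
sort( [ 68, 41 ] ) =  [41, 68 ] 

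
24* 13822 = 331728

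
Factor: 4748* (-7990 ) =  - 37936520 = - 2^3*5^1*17^1*47^1*1187^1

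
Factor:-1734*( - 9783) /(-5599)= - 2^1*3^3*11^ ( - 1 )*17^2*509^ ( - 1)*1087^1 = - 16963722/5599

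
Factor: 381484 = 2^2*283^1*337^1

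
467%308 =159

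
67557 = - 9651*( - 7)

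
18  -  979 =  - 961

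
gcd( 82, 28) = 2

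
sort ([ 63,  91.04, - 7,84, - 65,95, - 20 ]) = [ - 65, - 20, - 7,63,84,91.04, 95]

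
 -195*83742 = -16329690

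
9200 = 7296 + 1904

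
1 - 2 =- 1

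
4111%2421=1690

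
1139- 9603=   -  8464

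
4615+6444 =11059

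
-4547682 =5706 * ( - 797 ) 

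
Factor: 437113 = 437113^1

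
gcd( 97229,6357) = 1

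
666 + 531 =1197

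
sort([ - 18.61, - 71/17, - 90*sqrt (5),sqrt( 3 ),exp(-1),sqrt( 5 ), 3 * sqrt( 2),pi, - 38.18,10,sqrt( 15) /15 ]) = [ - 90*sqrt( 5 ),-38.18, - 18.61, - 71/17,sqrt( 15 ) /15,exp( - 1),sqrt(3), sqrt(5) , pi,3*sqrt(2),10]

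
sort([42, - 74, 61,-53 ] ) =[-74, - 53,  42,61]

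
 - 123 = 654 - 777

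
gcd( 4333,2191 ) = 7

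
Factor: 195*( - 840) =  - 2^3*3^2*5^2 * 7^1*13^1= - 163800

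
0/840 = 0 = 0.00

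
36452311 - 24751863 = 11700448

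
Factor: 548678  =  2^1 *13^1*47^1*449^1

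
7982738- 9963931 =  - 1981193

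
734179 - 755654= - 21475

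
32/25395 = 32/25395=0.00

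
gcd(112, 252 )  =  28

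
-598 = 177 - 775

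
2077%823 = 431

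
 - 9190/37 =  - 249 + 23/37=-248.38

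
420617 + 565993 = 986610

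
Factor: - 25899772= - 2^2 *17^1*380879^1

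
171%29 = 26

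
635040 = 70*9072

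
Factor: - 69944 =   -  2^3* 7^1 * 1249^1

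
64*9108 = 582912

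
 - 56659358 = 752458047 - 809117405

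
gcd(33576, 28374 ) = 6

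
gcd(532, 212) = 4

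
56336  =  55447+889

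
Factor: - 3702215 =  - 5^1  *11^1*83^1*811^1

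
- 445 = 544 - 989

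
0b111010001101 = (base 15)1185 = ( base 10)3725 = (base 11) 2887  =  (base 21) 898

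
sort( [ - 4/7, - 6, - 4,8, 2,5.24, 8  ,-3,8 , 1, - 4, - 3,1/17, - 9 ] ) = [ - 9, - 6,- 4, - 4, - 3, - 3,-4/7,1/17,1,2,5.24, 8, 8,8]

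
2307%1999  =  308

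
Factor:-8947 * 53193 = -3^1*7^1*17^1 *23^1*149^1*389^1= - 475917771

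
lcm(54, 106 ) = 2862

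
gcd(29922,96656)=2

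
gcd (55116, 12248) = 6124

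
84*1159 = 97356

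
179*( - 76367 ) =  - 13669693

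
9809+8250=18059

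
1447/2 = 723 + 1/2 = 723.50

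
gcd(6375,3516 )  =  3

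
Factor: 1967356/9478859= 2^2*13^( - 1)*173^1*2843^1 * 729143^(- 1)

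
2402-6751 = -4349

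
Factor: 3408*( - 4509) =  - 2^4*3^4*71^1*167^1 = - 15366672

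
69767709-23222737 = 46544972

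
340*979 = 332860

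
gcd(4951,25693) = 1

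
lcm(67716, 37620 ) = 338580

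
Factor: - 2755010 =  - 2^1*5^1* 43^2*149^1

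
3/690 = 1/230 = 0.00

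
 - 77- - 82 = 5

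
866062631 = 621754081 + 244308550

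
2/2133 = 2/2133  =  0.00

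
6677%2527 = 1623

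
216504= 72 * 3007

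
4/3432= 1/858 = 0.00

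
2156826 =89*24234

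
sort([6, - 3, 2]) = [-3, 2, 6]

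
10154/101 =100+54/101 =100.53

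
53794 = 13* 4138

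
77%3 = 2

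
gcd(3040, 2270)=10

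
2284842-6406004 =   -  4121162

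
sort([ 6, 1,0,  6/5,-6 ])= [  -  6,0,1, 6/5,6] 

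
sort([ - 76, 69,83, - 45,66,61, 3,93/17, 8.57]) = [ - 76, - 45, 3,93/17, 8.57,61 , 66,69,83 ] 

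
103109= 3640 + 99469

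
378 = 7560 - 7182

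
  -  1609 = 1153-2762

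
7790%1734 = 854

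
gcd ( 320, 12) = 4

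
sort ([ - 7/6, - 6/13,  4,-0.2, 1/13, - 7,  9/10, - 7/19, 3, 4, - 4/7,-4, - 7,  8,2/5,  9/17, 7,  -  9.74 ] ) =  [ - 9.74, - 7,-7, - 4, -7/6, - 4/7, - 6/13,-7/19, - 0.2,1/13,2/5,9/17,9/10, 3, 4, 4, 7, 8 ]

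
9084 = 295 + 8789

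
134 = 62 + 72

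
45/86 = 45/86 = 0.52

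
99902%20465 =18042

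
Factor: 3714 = 2^1*3^1*619^1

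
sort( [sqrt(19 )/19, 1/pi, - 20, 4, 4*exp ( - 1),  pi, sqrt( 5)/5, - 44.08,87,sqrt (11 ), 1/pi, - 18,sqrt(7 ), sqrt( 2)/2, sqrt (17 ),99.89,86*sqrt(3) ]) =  [ - 44.08 , - 20 ,-18, sqrt( 19)/19, 1/pi, 1/pi, sqrt( 5 ) /5, sqrt(2 ) /2, 4*exp( - 1),sqrt( 7), pi,sqrt( 11 ), 4, sqrt( 17),87, 99.89 , 86*sqrt( 3 ) ]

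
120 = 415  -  295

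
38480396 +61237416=99717812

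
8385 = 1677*5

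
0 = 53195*0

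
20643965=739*27935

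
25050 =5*5010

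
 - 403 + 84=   -  319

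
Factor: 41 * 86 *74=260924 =2^2*37^1 * 41^1*43^1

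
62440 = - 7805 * ( - 8) 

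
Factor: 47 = 47^1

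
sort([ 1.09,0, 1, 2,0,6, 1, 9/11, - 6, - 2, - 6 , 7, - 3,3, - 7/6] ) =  [  -  6,-6, - 3, - 2,  -  7/6 , 0, 0, 9/11, 1,1,1.09, 2, 3, 6, 7]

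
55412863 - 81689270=  -  26276407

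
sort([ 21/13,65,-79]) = [-79,21/13,65]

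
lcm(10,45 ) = 90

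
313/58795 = 313/58795 = 0.01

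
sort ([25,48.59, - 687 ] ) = [-687,  25,  48.59 ]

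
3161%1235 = 691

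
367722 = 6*61287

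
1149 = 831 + 318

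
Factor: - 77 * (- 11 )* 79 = 66913  =  7^1*11^2*79^1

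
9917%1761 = 1112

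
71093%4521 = 3278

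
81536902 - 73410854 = 8126048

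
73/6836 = 73/6836 = 0.01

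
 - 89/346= - 1 + 257/346 = - 0.26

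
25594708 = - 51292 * ( - 499)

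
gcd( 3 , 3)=3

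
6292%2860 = 572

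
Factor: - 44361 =  -  3^3 *31^1*53^1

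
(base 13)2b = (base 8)45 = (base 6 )101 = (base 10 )37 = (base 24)1d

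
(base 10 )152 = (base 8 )230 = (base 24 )68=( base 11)129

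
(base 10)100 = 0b1100100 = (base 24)44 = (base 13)79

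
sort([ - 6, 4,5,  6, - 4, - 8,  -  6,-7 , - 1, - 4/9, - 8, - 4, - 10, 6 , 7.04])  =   [ - 10, - 8,-8, - 7, - 6 , - 6, - 4,- 4, - 1, - 4/9,4, 5, 6,  6,7.04]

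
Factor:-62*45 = -2^1*3^2*5^1*31^1 = - 2790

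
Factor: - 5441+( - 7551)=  - 2^6*7^1 * 29^1 =- 12992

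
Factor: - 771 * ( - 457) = 3^1*257^1*457^1 = 352347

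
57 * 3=171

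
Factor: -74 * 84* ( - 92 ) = 2^5*3^1*7^1*23^1 * 37^1  =  571872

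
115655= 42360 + 73295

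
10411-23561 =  - 13150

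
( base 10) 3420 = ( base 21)7fi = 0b110101011100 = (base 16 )D5C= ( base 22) 71a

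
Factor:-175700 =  - 2^2*5^2*7^1*251^1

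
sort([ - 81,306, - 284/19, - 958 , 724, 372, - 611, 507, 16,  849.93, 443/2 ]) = [ - 958,-611, - 81, - 284/19,16, 443/2, 306, 372,507, 724, 849.93]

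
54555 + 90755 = 145310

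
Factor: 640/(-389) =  -2^7*5^1 * 389^(  -  1)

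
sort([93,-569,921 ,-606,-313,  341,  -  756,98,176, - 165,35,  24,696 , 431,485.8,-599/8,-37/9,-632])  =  [-756,-632,-606, - 569,-313,-165,-599/8,- 37/9,24 , 35, 93,98 , 176,341, 431, 485.8,696,  921]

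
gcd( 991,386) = 1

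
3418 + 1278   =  4696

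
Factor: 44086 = 2^1*7^1*47^1*67^1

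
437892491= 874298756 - 436406265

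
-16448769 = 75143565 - 91592334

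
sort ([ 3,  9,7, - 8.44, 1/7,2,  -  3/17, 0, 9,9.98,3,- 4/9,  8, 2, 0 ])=[  -  8.44, - 4/9, - 3/17,0,0,1/7, 2,2,3,3, 7, 8,9,  9,9.98 ] 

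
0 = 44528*0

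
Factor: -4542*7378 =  - 33510876  =  - 2^2*3^1*7^1*17^1*31^1 * 757^1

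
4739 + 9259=13998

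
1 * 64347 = 64347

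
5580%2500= 580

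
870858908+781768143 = 1652627051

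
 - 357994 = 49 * ( -7306)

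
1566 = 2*783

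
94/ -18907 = -94/18907 =-  0.00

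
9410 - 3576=5834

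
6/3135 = 2/1045= 0.00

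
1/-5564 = -1/5564=-0.00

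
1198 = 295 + 903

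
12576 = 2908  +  9668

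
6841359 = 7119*961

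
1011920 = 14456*70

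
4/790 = 2/395 = 0.01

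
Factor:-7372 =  - 2^2*19^1 *97^1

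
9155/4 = 9155/4 = 2288.75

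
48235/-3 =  - 16079 + 2/3 = - 16078.33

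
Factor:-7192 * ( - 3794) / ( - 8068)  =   - 6821612/2017 = -  2^2*7^1*29^1 * 31^1*271^1* 2017^(-1)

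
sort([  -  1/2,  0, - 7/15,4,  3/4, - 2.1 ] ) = [ - 2.1, - 1/2,-7/15,0, 3/4, 4 ]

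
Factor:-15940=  - 2^2*5^1*797^1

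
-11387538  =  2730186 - 14117724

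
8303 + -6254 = 2049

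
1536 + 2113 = 3649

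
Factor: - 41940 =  - 2^2*3^2*5^1 * 233^1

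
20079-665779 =-645700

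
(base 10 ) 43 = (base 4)223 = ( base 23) 1K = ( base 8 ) 53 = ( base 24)1J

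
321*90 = 28890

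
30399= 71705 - 41306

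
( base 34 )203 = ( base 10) 2315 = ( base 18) 72b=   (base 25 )3HF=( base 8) 4413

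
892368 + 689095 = 1581463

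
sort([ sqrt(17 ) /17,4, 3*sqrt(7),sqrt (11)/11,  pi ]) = [ sqrt(17)/17, sqrt(11 )/11,pi, 4, 3*sqrt( 7) ]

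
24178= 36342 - 12164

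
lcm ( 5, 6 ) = 30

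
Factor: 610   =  2^1 * 5^1 * 61^1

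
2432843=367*6629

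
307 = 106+201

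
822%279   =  264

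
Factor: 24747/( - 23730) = -73/70=- 2^ ( - 1)*5^( - 1)*7^ ( - 1 )*73^1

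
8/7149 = 8/7149=0.00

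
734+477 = 1211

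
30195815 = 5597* 5395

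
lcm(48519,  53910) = 485190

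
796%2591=796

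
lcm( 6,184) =552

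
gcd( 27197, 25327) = 1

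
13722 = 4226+9496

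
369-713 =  - 344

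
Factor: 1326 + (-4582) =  - 2^3*11^1*37^1=-3256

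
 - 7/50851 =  - 7/50851=- 0.00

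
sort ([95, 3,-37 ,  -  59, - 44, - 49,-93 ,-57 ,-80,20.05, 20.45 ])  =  [ - 93, - 80, - 59, - 57, - 49,-44, - 37, 3, 20.05, 20.45,  95] 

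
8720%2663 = 731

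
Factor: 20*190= 3800= 2^3*5^2* 19^1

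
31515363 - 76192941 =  - 44677578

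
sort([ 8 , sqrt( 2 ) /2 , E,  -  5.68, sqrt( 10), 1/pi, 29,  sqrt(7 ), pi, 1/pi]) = [ -5.68,1/pi, 1/pi,sqrt(2 )/2, sqrt( 7 ), E, pi, sqrt(10 ), 8, 29 ] 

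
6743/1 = 6743= 6743.00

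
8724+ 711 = 9435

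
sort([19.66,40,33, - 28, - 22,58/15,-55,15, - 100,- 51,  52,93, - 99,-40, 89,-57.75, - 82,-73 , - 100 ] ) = [ - 100, - 100,-99, - 82, - 73, - 57.75,  -  55, - 51, - 40, - 28,  -  22, 58/15,15, 19.66,33, 40, 52,89,93] 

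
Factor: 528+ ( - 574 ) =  - 2^1*23^1 = - 46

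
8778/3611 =8778/3611 = 2.43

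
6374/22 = 289+8/11 = 289.73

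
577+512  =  1089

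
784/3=784/3 = 261.33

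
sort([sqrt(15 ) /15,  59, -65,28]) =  [ -65,sqrt( 15)/15, 28 , 59]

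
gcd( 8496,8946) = 18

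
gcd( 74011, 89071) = 1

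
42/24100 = 21/12050 = 0.00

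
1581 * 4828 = 7633068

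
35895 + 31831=67726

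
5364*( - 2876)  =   -15426864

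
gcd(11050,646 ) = 34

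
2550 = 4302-1752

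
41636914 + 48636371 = 90273285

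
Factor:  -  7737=-3^1 * 2579^1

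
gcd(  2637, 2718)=9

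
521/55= 521/55=9.47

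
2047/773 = 2 + 501/773 = 2.65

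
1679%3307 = 1679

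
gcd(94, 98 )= 2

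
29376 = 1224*24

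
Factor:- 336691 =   -  31^1*10861^1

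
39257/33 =39257/33 = 1189.61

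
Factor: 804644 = 2^2*17^1*11833^1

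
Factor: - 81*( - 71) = 3^4 * 71^1= 5751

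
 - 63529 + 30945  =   - 32584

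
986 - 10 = 976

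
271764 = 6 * 45294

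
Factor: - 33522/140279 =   -  2^1* 3^1*37^1*929^( - 1 )= - 222/929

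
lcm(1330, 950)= 6650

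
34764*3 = 104292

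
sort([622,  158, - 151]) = [-151,158,622] 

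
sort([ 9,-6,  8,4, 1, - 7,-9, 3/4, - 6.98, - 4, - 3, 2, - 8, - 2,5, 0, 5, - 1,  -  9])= [-9, - 9, - 8, - 7,-6.98, - 6,- 4,  -  3,- 2, - 1, 0,3/4,1 , 2,4, 5, 5, 8, 9] 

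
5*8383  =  41915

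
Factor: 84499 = 84499^1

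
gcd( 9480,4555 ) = 5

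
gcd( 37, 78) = 1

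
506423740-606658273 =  - 100234533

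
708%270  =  168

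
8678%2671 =665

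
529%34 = 19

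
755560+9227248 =9982808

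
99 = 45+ 54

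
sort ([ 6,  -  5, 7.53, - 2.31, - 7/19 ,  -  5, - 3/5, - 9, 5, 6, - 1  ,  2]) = [-9, - 5,-5, - 2.31, - 1 ,-3/5 ,-7/19, 2,5,6, 6,7.53 ] 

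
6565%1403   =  953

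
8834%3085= 2664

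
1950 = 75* 26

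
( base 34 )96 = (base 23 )DD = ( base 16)138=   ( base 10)312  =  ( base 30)AC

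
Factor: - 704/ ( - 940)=2^4*5^( - 1)*11^1 * 47^( - 1 ) =176/235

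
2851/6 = 2851/6 = 475.17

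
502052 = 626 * 802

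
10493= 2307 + 8186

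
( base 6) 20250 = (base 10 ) 2694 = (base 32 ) 2K6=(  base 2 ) 101010000110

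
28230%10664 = 6902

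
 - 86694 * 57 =  -  4941558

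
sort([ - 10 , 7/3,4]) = [ - 10,7/3,4]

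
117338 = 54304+63034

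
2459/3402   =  2459/3402 = 0.72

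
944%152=32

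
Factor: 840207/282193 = 3^1 *31^(-1) * 9103^( - 1)*280069^1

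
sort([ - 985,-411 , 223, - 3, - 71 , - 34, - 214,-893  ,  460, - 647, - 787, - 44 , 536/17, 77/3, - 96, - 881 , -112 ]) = [-985, - 893, - 881, - 787, - 647, - 411, - 214, - 112, - 96,-71,-44, - 34,  -  3,  77/3, 536/17, 223,460]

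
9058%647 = 0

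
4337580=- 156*( - 27805 ) 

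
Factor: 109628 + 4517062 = 4626690 = 2^1*3^1*5^1*19^1*8117^1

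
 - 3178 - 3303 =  - 6481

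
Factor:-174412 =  - 2^2*7^1*6229^1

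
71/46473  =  71/46473 = 0.00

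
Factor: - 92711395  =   - 5^1*7^1*2648897^1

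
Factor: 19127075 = 5^2*11^2 * 6323^1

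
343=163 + 180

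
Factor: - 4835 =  - 5^1*967^1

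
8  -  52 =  -44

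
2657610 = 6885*386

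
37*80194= 2967178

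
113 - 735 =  - 622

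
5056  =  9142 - 4086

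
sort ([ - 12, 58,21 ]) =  [ - 12, 21, 58]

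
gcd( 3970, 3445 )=5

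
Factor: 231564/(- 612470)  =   - 138/365  =  - 2^1 * 3^1*5^( - 1 )*23^1 * 73^( - 1 )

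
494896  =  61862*8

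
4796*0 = 0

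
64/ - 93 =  - 64/93 = -0.69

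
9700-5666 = 4034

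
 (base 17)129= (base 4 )11030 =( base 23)ea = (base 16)14C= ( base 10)332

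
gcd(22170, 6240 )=30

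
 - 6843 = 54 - 6897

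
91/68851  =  91/68851= 0.00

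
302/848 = 151/424 = 0.36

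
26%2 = 0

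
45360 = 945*48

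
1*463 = 463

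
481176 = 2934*164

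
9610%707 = 419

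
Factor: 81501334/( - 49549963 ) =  - 2^1 * 317^1  *128551^1 * 49549963^(-1 ) 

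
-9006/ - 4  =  4503/2  =  2251.50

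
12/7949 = 12/7949 = 0.00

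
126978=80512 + 46466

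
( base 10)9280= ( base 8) 22100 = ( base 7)36025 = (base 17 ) 1f1f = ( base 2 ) 10010001000000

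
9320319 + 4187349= 13507668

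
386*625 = 241250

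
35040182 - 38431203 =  - 3391021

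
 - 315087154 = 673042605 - 988129759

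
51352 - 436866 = - 385514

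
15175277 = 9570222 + 5605055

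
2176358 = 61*35678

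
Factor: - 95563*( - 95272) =9104478136 = 2^3*13^1 *7351^1*11909^1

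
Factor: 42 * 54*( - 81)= -183708 = - 2^2*3^8*7^1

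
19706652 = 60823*324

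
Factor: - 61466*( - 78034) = 2^2 * 11^1 * 73^1*421^1*3547^1 =4796437844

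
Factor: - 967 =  - 967^1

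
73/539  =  73/539 = 0.14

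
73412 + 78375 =151787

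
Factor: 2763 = 3^2*307^1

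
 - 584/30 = - 20+8/15=-19.47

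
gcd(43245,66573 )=9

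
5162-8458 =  - 3296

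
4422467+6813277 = 11235744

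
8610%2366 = 1512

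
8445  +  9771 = 18216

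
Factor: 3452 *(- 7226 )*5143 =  - 128287773736  =  - 2^3*37^1*139^1*863^1*3613^1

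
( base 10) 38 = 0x26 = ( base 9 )42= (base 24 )1e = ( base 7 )53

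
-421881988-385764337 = -807646325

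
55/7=7+6/7  =  7.86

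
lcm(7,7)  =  7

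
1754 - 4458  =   - 2704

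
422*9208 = 3885776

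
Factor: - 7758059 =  - 257^1*30187^1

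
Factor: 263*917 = 241171 = 7^1*131^1*263^1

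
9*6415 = 57735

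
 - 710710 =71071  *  ( - 10 ) 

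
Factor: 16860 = 2^2*3^1*5^1*281^1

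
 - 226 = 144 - 370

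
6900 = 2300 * 3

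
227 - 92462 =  - 92235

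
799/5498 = 799/5498 = 0.15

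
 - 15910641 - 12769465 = -28680106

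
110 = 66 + 44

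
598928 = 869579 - 270651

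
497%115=37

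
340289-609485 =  - 269196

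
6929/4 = 6929/4= 1732.25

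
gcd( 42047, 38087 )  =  1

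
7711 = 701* 11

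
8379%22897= 8379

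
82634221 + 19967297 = 102601518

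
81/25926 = 27/8642 = 0.00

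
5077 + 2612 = 7689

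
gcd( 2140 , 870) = 10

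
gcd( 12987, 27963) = 117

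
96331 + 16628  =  112959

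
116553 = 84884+31669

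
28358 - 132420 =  - 104062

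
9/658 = 9/658 = 0.01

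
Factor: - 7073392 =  - 2^4*59^2*127^1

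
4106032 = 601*6832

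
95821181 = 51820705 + 44000476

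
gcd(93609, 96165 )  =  9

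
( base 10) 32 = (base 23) 19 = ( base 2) 100000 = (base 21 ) 1B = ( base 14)24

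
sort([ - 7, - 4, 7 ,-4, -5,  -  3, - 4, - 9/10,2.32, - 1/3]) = [ - 7,-5, - 4, - 4, - 4,  -  3, - 9/10 , - 1/3, 2.32 , 7] 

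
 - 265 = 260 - 525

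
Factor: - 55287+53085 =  - 2^1*3^1*367^1 = - 2202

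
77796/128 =607  +  25/32 = 607.78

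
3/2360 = 3/2360 =0.00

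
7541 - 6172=1369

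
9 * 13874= 124866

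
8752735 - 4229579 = 4523156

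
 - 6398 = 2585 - 8983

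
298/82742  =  149/41371 = 0.00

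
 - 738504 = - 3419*216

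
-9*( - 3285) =29565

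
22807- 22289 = 518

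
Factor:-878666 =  - 2^1*461^1 *953^1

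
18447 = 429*43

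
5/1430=1/286 = 0.00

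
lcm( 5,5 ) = 5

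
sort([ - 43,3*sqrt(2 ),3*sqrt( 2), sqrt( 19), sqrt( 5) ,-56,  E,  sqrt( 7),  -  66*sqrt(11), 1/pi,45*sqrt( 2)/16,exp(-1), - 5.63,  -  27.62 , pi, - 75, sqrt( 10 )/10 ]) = [ -66*sqrt (11 ) , -75, - 56, - 43, - 27.62 , - 5.63,sqrt(10)/10, 1/pi,exp( -1 ), sqrt(5 ),sqrt( 7), E,pi,45*sqrt( 2 )/16, 3 * sqrt(2 ),3*sqrt( 2)  ,  sqrt(19)] 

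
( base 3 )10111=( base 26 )3g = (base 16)5E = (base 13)73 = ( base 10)94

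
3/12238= 3/12238 = 0.00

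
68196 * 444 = 30279024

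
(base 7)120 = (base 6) 143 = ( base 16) 3F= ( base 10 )63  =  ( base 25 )2d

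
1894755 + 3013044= 4907799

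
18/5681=18/5681 = 0.00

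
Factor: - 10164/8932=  - 33/29  =  -  3^1*11^1*29^( - 1)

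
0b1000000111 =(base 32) g7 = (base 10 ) 519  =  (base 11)432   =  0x207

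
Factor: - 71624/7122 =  - 35812/3561 =-2^2*3^( - 1)*7^1*1187^( - 1)*1279^1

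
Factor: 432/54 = 2^3  =  8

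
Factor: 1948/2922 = 2^1*3^(-1 ) = 2/3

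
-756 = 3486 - 4242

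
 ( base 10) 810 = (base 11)677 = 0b1100101010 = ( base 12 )576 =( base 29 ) RR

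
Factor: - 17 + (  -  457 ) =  - 474  =  - 2^1*3^1*79^1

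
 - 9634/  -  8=1204 + 1/4 = 1204.25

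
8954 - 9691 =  - 737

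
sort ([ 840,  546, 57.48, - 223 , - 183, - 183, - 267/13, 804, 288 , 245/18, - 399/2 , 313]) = [ - 223 , - 399/2, - 183, - 183, - 267/13, 245/18,  57.48, 288 , 313,  546, 804 , 840 ] 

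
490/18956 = 35/1354 = 0.03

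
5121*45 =230445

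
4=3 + 1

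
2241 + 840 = 3081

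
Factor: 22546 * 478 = 10776988 = 2^2*239^1*11273^1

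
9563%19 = 6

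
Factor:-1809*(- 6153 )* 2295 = 25545133215 = 3^7*5^1*7^1 * 17^1*67^1 * 293^1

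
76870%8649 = 7678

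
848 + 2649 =3497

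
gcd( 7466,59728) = 7466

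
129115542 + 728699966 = 857815508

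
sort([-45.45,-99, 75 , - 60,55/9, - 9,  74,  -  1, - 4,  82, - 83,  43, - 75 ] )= [ - 99,  -  83,-75,  -  60, -45.45, - 9,-4, -1, 55/9, 43, 74 , 75, 82 ]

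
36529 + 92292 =128821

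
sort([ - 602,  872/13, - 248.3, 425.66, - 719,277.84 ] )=[ - 719, - 602 , - 248.3, 872/13 , 277.84,425.66] 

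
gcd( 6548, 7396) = 4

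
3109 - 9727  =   - 6618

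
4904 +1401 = 6305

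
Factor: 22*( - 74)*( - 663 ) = 2^2*3^1*11^1*13^1*17^1*37^1 = 1079364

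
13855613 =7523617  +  6331996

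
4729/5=945 + 4/5 = 945.80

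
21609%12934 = 8675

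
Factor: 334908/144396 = 443/191 = 191^ (  -  1)*443^1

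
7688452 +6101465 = 13789917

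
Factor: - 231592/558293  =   - 2^3*37^(-1 ) *79^(- 1)*191^( - 1)*28949^1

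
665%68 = 53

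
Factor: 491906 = 2^1  *  419^1*587^1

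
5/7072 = 5/7072  =  0.00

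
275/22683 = 275/22683  =  0.01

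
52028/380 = 136 + 87/95= 136.92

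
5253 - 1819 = 3434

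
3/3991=3/3991= 0.00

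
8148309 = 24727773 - 16579464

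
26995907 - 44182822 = -17186915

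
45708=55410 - 9702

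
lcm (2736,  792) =30096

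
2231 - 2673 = -442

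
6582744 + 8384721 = 14967465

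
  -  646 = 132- 778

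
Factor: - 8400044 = -2^2* 2100011^1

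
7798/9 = 866 + 4/9 = 866.44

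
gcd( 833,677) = 1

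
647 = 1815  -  1168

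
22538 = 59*382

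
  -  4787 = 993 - 5780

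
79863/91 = 877 + 8/13 = 877.62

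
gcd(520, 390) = 130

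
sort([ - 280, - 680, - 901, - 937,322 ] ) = [ - 937, - 901 , - 680, -280,  322]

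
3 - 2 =1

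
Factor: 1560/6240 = 1/4 = 2^(-2)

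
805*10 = 8050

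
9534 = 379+9155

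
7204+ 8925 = 16129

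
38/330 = 19/165 = 0.12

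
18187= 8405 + 9782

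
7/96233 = 7/96233 = 0.00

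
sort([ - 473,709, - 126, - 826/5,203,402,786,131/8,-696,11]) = [ - 696,  -  473, - 826/5, - 126, 11 , 131/8,203,402,709,786]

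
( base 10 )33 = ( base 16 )21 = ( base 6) 53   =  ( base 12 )29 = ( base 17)1G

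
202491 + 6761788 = 6964279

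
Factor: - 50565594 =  - 2^1*3^1 *8427599^1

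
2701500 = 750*3602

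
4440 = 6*740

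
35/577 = 35/577 = 0.06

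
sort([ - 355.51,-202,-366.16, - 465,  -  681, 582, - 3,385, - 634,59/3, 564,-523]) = [ - 681,-634,  -  523, - 465,-366.16 , - 355.51, - 202,-3,59/3 , 385, 564,582]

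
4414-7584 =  - 3170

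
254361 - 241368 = 12993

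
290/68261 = 290/68261 = 0.00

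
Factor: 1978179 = 3^1*7^2*13457^1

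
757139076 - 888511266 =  - 131372190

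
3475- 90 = 3385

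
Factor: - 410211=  - 3^3 * 15193^1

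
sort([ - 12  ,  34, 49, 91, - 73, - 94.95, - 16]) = [ - 94.95, - 73,  -  16, -12, 34, 49, 91] 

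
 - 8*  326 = -2608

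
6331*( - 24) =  - 151944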